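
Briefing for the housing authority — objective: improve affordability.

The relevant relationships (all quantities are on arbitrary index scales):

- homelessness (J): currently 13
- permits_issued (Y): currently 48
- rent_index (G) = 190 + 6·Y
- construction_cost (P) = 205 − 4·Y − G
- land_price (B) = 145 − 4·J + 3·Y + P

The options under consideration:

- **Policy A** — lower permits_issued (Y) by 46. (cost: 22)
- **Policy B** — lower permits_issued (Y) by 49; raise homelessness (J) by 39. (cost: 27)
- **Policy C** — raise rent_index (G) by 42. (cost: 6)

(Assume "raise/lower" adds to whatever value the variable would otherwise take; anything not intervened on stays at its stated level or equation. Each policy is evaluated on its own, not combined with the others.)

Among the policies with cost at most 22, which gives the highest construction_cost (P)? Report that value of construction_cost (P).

-5

Policy A (Y − 46):
  Y = 48 − 46 = 2
  G = 190 + 6·2 = 202
  P = 205 − 4·2 − 202 = -5
Policy C (G + 42):
  Y = 48
  G = 190 + 6·48 (+42 from intervention) = 520
  P = 205 − 4·48 − 520 = -507
Comparing — Policy A: P=-5, Policy C: P=-507. Highest is -5 (Policy A).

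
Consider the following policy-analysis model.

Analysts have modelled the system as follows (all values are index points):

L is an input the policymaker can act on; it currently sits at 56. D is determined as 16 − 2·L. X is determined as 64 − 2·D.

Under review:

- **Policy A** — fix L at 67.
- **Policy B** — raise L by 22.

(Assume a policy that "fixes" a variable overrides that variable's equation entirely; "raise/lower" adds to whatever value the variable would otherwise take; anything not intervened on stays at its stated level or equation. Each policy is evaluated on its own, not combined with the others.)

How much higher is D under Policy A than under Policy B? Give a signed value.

22

Policy A (L := 67):
  L = 67
  D = 16 − 2·67 = -118
Policy B (L + 22):
  L = 56 + 22 = 78
  D = 16 − 2·78 = -140
D: -118 − (-140) = 22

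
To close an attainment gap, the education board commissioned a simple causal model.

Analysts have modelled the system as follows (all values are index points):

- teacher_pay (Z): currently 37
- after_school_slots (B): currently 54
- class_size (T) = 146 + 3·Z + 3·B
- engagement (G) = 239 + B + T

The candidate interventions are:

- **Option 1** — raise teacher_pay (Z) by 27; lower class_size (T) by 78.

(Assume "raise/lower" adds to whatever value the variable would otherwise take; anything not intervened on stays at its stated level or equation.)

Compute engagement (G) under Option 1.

Option 1 (Z + 27, T − 78):
  Z = 37 + 27 = 64
  B = 54
  T = 146 + 3·64 + 3·54 (−78 from intervention) = 422
  G = 239 + 54 + 422 = 715

715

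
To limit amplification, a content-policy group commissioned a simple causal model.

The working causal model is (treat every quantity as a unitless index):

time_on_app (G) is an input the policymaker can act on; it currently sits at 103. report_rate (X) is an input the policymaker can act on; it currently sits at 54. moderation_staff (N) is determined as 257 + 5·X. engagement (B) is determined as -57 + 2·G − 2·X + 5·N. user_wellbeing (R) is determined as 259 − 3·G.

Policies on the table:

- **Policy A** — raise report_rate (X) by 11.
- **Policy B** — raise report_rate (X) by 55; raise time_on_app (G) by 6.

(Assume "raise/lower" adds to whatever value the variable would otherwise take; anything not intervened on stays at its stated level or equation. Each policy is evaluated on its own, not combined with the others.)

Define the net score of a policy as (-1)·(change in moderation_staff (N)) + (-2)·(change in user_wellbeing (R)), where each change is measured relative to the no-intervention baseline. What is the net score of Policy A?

-55

Baseline:
  G = 103
  X = 54
  N = 257 + 5·54 = 527
  R = 259 − 3·103 = -50
Policy A (X + 11):
  G = 103
  X = 54 + 11 = 65
  N = 257 + 5·65 = 582
  R = 259 − 3·103 = -50
ΔN = 582 − 527 = 55; ΔR = -50 − (-50) = 0
Score = (-1)·55 + (-2)·0 = -55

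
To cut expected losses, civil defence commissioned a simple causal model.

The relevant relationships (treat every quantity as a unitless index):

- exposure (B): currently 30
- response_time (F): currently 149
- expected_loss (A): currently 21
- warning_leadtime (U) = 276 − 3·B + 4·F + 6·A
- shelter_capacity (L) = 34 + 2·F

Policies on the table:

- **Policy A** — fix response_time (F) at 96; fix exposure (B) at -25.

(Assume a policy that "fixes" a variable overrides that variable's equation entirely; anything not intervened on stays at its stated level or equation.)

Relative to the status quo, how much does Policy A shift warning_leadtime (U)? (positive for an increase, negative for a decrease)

-47

Baseline:
  B = 30
  F = 149
  A = 21
  U = 276 − 3·30 + 4·149 + 6·21 = 908
Policy A (F := 96, B := -25):
  B = -25
  F = 96
  A = 21
  U = 276 − 3·(-25) + 4·96 + 6·21 = 861
Change in U: 861 − 908 = -47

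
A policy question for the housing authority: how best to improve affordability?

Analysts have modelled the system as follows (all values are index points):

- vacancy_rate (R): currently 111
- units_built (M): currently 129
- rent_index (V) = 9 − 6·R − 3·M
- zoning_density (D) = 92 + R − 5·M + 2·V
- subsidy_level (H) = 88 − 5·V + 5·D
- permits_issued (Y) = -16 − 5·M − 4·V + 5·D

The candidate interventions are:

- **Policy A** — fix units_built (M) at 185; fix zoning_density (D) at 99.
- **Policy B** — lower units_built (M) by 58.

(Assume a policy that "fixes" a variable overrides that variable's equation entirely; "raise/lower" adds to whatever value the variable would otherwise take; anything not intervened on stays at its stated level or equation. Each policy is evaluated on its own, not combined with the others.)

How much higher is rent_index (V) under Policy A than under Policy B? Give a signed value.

Policy A (M := 185, D := 99):
  R = 111
  M = 185
  V = 9 − 6·111 − 3·185 = -1212
Policy B (M − 58):
  R = 111
  M = 129 − 58 = 71
  V = 9 − 6·111 − 3·71 = -870
V: -1212 − (-870) = -342

-342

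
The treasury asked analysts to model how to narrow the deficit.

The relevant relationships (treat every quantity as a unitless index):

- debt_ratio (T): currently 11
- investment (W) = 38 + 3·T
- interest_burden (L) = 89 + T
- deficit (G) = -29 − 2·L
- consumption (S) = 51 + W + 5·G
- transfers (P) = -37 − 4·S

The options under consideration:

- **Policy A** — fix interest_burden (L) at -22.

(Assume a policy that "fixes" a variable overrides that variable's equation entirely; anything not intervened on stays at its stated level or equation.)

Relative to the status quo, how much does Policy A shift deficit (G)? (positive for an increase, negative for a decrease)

244

Baseline:
  T = 11
  L = 89 + 11 = 100
  G = -29 − 2·100 = -229
Policy A (L := -22):
  T = 11
  L = -22
  G = -29 − 2·(-22) = 15
Change in G: 15 − (-229) = 244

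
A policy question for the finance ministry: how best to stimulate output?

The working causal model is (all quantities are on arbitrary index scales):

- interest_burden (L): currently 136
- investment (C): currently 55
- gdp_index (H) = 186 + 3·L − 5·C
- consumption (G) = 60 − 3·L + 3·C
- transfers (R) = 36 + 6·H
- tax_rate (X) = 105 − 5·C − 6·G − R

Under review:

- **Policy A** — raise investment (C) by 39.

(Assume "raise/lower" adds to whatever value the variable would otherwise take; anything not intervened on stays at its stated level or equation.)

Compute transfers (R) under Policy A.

Policy A (C + 39):
  L = 136
  C = 55 + 39 = 94
  H = 186 + 3·136 − 5·94 = 124
  R = 36 + 6·124 = 780

780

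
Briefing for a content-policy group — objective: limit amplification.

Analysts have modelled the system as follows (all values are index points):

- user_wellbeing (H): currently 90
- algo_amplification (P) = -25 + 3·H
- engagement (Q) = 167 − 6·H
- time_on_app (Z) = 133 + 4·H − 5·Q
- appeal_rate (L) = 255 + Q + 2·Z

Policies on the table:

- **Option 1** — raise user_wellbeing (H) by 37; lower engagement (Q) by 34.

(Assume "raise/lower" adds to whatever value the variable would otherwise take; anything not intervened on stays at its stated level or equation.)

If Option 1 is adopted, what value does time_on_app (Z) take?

Option 1 (H + 37, Q − 34):
  H = 90 + 37 = 127
  Q = 167 − 6·127 (−34 from intervention) = -629
  Z = 133 + 4·127 − 5·(-629) = 3786

3786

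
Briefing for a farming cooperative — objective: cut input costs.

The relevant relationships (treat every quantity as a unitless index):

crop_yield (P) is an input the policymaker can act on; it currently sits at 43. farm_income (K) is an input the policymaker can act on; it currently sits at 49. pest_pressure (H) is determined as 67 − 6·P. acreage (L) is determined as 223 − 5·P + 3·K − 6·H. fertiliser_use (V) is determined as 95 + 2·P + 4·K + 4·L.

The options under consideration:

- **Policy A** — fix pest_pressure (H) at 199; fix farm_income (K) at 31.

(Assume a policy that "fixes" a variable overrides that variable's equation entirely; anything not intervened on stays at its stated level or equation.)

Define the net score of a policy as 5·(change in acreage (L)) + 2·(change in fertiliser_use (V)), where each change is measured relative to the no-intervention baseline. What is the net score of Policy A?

-31266

Baseline:
  P = 43
  K = 49
  H = 67 − 6·43 = -191
  L = 223 − 5·43 + 3·49 − 6·(-191) = 1301
  V = 95 + 2·43 + 4·49 + 4·1301 = 5581
Policy A (H := 199, K := 31):
  P = 43
  K = 31
  H = 199
  L = 223 − 5·43 + 3·31 − 6·199 = -1093
  V = 95 + 2·43 + 4·31 + 4·(-1093) = -4067
ΔL = -1093 − 1301 = -2394; ΔV = -4067 − 5581 = -9648
Score = 5·(-2394) + 2·(-9648) = -31266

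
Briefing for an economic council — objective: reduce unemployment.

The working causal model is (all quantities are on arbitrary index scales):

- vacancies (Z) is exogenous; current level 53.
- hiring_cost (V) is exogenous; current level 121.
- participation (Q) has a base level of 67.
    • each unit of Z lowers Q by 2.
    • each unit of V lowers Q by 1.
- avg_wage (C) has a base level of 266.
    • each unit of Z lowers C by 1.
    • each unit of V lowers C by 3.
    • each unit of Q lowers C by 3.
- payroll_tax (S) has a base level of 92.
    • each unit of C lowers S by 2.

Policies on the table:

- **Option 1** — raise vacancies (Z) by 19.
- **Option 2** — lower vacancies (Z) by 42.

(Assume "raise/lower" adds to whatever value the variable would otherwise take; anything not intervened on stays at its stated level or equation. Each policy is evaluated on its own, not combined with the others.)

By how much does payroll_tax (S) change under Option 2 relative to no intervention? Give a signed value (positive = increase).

Baseline:
  Z = 53
  V = 121
  Q = 67 − 2·53 − 121 = -160
  C = 266 − 53 − 3·121 − 3·(-160) = 330
  S = 92 − 2·330 = -568
Option 2 (Z − 42):
  Z = 53 − 42 = 11
  V = 121
  Q = 67 − 2·11 − 121 = -76
  C = 266 − 11 − 3·121 − 3·(-76) = 120
  S = 92 − 2·120 = -148
Change in S: -148 − (-568) = 420

420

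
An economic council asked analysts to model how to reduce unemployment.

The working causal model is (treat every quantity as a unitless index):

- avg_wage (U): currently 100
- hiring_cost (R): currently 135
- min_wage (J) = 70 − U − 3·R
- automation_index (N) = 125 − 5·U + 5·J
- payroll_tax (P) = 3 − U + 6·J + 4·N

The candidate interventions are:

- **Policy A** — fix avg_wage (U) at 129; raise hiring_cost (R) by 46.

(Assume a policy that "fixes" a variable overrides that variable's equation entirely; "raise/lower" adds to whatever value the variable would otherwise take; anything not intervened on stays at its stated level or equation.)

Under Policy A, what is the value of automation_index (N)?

Policy A (U := 129, R + 46):
  U = 129
  R = 135 + 46 = 181
  J = 70 − 129 − 3·181 = -602
  N = 125 − 5·129 + 5·(-602) = -3530

-3530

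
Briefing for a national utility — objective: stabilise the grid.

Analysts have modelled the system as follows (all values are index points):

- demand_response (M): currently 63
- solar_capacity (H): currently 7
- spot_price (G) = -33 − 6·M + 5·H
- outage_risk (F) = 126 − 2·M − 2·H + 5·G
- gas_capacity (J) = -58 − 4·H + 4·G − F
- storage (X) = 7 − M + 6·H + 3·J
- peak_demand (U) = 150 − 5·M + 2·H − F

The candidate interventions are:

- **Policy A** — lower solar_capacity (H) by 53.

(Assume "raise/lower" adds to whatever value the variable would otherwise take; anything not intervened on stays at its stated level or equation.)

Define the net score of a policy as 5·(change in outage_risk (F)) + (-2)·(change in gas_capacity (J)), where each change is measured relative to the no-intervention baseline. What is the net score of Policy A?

-6837

Baseline:
  M = 63
  H = 7
  G = -33 − 6·63 + 5·7 = -376
  F = 126 − 2·63 − 2·7 + 5·(-376) = -1894
  J = -58 − 4·7 + 4·(-376) − (-1894) = 304
Policy A (H − 53):
  M = 63
  H = 7 − 53 = -46
  G = -33 − 6·63 + 5·(-46) = -641
  F = 126 − 2·63 − 2·(-46) + 5·(-641) = -3113
  J = -58 − 4·(-46) + 4·(-641) − (-3113) = 675
ΔF = -3113 − (-1894) = -1219; ΔJ = 675 − 304 = 371
Score = 5·(-1219) + (-2)·371 = -6837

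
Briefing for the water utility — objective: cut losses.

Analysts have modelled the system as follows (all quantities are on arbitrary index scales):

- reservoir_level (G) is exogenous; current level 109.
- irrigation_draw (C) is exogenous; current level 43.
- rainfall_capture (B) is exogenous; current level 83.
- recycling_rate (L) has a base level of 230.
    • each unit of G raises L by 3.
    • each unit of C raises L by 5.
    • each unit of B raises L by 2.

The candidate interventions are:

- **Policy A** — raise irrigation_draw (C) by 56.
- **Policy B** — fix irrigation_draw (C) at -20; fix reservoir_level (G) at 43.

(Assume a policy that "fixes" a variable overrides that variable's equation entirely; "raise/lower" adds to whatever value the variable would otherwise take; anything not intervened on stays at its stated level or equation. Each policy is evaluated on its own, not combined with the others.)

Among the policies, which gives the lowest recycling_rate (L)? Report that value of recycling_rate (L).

Policy A (C + 56):
  G = 109
  C = 43 + 56 = 99
  B = 83
  L = 230 + 3·109 + 5·99 + 2·83 = 1218
Policy B (C := -20, G := 43):
  G = 43
  C = -20
  B = 83
  L = 230 + 3·43 + 5·(-20) + 2·83 = 425
Comparing — Policy A: L=1218, Policy B: L=425. Lowest is 425 (Policy B).

425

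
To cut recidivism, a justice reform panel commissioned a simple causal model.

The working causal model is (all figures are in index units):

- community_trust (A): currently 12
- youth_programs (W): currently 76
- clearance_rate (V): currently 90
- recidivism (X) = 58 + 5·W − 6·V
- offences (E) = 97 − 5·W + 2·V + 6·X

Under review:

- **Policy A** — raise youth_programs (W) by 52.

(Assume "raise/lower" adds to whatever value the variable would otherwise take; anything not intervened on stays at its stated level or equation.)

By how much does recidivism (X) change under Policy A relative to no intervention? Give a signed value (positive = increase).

Baseline:
  W = 76
  V = 90
  X = 58 + 5·76 − 6·90 = -102
Policy A (W + 52):
  W = 76 + 52 = 128
  V = 90
  X = 58 + 5·128 − 6·90 = 158
Change in X: 158 − (-102) = 260

260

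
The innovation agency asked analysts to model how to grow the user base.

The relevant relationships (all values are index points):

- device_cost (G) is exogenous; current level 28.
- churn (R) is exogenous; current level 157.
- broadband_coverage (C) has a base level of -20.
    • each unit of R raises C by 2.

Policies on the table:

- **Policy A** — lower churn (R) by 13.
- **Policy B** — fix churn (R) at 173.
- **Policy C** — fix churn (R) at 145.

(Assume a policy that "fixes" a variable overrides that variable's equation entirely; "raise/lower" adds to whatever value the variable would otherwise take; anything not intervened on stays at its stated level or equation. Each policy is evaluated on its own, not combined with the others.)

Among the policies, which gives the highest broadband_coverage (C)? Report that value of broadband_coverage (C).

Policy A (R − 13):
  R = 157 − 13 = 144
  C = -20 + 2·144 = 268
Policy B (R := 173):
  R = 173
  C = -20 + 2·173 = 326
Policy C (R := 145):
  R = 145
  C = -20 + 2·145 = 270
Comparing — Policy A: C=268, Policy B: C=326, Policy C: C=270. Highest is 326 (Policy B).

326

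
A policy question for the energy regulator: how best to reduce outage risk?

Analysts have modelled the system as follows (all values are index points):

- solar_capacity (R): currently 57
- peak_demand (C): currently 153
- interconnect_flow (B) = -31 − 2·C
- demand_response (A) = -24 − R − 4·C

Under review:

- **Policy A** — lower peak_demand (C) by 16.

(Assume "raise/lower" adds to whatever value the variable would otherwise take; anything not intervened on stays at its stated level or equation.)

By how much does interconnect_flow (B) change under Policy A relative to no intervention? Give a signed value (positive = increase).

32

Baseline:
  C = 153
  B = -31 − 2·153 = -337
Policy A (C − 16):
  C = 153 − 16 = 137
  B = -31 − 2·137 = -305
Change in B: -305 − (-337) = 32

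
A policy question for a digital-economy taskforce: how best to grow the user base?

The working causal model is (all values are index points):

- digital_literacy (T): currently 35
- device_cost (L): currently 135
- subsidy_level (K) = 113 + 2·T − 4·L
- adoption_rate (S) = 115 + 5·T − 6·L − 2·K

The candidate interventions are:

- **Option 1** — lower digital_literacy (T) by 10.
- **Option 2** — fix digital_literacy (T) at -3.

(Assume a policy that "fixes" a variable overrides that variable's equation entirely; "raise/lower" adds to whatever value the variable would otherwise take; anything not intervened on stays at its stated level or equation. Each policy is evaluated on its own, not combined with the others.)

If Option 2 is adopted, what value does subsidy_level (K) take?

-433

Option 2 (T := -3):
  T = -3
  L = 135
  K = 113 + 2·(-3) − 4·135 = -433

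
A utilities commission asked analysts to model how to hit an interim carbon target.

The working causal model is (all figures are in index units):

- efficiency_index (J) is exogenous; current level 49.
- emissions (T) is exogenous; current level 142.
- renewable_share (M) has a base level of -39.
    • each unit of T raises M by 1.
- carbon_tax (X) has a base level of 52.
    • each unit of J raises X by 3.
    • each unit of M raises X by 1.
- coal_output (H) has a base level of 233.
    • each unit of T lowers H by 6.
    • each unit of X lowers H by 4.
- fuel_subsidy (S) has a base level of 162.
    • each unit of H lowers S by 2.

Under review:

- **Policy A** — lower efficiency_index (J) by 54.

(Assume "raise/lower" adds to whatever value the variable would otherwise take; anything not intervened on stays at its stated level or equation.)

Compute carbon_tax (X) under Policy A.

Policy A (J − 54):
  J = 49 − 54 = -5
  T = 142
  M = -39 + 142 = 103
  X = 52 + 3·(-5) + 103 = 140

140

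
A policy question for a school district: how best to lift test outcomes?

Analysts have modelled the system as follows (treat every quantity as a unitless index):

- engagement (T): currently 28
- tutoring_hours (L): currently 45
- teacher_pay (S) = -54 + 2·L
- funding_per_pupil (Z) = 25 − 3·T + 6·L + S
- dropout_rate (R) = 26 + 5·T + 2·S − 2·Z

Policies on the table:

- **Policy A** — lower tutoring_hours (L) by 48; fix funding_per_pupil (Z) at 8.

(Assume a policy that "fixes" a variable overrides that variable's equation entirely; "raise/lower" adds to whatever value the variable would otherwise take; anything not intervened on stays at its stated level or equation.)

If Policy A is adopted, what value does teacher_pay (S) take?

-60

Policy A (L − 48, Z := 8):
  L = 45 − 48 = -3
  S = -54 + 2·(-3) = -60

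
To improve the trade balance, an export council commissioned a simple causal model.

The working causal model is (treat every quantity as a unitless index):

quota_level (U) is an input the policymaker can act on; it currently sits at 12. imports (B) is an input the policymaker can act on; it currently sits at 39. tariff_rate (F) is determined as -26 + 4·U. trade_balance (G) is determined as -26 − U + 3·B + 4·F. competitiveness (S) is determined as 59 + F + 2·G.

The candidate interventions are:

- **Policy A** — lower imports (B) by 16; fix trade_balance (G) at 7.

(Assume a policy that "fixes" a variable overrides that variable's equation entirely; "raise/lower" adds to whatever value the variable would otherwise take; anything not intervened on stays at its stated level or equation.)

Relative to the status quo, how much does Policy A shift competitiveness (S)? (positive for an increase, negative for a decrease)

-320

Baseline:
  U = 12
  B = 39
  F = -26 + 4·12 = 22
  G = -26 − 12 + 3·39 + 4·22 = 167
  S = 59 + 22 + 2·167 = 415
Policy A (B − 16, G := 7):
  U = 12
  B = 39 − 16 = 23
  F = -26 + 4·12 = 22
  G = 7
  S = 59 + 22 + 2·7 = 95
Change in S: 95 − 415 = -320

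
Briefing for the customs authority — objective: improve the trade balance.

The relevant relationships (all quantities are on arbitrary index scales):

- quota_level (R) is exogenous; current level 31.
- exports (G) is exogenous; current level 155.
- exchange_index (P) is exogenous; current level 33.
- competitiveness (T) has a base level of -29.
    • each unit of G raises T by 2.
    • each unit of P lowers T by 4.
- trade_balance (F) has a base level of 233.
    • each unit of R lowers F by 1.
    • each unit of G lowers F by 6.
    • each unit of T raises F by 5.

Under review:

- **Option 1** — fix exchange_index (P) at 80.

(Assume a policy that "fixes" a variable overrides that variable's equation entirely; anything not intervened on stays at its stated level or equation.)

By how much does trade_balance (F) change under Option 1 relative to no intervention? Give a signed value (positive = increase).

Baseline:
  R = 31
  G = 155
  P = 33
  T = -29 + 2·155 − 4·33 = 149
  F = 233 − 31 − 6·155 + 5·149 = 17
Option 1 (P := 80):
  R = 31
  G = 155
  P = 80
  T = -29 + 2·155 − 4·80 = -39
  F = 233 − 31 − 6·155 + 5·(-39) = -923
Change in F: -923 − 17 = -940

-940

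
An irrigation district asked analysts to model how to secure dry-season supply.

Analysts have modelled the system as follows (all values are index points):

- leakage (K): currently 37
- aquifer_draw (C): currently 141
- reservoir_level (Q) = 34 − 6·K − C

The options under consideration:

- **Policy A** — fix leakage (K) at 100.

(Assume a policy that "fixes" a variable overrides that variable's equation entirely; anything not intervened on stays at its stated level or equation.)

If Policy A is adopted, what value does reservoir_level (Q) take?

-707

Policy A (K := 100):
  K = 100
  C = 141
  Q = 34 − 6·100 − 141 = -707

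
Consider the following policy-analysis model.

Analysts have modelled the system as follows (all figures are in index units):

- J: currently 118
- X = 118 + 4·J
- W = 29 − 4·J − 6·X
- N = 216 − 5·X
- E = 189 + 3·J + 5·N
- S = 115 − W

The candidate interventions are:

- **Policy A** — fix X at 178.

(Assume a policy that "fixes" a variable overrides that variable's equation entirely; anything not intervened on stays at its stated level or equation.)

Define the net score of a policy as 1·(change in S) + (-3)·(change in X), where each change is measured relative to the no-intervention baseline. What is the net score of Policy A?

Baseline:
  J = 118
  X = 118 + 4·118 = 590
  W = 29 − 4·118 − 6·590 = -3983
  S = 115 − (-3983) = 4098
Policy A (X := 178):
  J = 118
  X = 178
  W = 29 − 4·118 − 6·178 = -1511
  S = 115 − (-1511) = 1626
ΔS = 1626 − 4098 = -2472; ΔX = 178 − 590 = -412
Score = 1·(-2472) + (-3)·(-412) = -1236

-1236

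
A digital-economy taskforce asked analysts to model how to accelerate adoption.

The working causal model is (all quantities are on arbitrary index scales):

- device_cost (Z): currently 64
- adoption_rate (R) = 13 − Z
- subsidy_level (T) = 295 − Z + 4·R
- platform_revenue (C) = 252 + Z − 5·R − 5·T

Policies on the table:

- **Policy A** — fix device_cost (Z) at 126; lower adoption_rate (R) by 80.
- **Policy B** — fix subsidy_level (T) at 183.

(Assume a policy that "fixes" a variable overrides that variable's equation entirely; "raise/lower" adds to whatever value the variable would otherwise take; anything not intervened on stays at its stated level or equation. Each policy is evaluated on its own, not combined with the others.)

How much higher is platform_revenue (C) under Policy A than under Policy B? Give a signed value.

Policy A (Z := 126, R − 80):
  Z = 126
  R = 13 − 126 (−80 from intervention) = -193
  T = 295 − 126 + 4·(-193) = -603
  C = 252 + 126 − 5·(-193) − 5·(-603) = 4358
Policy B (T := 183):
  Z = 64
  R = 13 − 64 = -51
  T = 183
  C = 252 + 64 − 5·(-51) − 5·183 = -344
C: 4358 − (-344) = 4702

4702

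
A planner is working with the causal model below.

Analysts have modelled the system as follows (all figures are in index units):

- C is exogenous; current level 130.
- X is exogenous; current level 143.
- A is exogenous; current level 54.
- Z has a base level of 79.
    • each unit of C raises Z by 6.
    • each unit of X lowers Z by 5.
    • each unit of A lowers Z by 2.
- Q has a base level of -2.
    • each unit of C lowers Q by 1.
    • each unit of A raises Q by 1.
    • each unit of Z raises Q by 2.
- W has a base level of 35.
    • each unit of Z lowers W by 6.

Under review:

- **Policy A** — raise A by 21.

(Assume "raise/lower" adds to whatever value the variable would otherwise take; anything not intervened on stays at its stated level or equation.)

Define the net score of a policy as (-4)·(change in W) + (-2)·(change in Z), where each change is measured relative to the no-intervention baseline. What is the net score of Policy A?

-924

Baseline:
  C = 130
  X = 143
  A = 54
  Z = 79 + 6·130 − 5·143 − 2·54 = 36
  W = 35 − 6·36 = -181
Policy A (A + 21):
  C = 130
  X = 143
  A = 54 + 21 = 75
  Z = 79 + 6·130 − 5·143 − 2·75 = -6
  W = 35 − 6·(-6) = 71
ΔW = 71 − (-181) = 252; ΔZ = -6 − 36 = -42
Score = (-4)·252 + (-2)·(-42) = -924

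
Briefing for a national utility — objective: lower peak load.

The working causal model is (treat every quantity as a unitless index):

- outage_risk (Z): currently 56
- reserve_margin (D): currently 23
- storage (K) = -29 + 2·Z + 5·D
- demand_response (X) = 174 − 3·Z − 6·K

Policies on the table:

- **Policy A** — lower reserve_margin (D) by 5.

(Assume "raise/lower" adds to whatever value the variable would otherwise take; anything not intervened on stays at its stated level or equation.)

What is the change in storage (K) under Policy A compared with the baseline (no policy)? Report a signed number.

-25

Baseline:
  Z = 56
  D = 23
  K = -29 + 2·56 + 5·23 = 198
Policy A (D − 5):
  Z = 56
  D = 23 − 5 = 18
  K = -29 + 2·56 + 5·18 = 173
Change in K: 173 − 198 = -25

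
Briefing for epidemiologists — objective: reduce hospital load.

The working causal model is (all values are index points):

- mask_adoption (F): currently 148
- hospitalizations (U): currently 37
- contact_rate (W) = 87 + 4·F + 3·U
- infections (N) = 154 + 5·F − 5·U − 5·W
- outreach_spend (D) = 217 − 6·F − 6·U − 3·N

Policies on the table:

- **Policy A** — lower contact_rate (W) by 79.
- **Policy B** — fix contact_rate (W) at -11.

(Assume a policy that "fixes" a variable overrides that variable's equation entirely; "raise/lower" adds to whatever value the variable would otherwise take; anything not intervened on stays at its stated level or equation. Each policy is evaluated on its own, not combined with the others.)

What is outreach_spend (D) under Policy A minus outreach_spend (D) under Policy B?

10830

Policy A (W − 79):
  F = 148
  U = 37
  W = 87 + 4·148 + 3·37 (−79 from intervention) = 711
  N = 154 + 5·148 − 5·37 − 5·711 = -2846
  D = 217 − 6·148 − 6·37 − 3·(-2846) = 7645
Policy B (W := -11):
  F = 148
  U = 37
  W = -11
  N = 154 + 5·148 − 5·37 − 5·(-11) = 764
  D = 217 − 6·148 − 6·37 − 3·764 = -3185
D: 7645 − (-3185) = 10830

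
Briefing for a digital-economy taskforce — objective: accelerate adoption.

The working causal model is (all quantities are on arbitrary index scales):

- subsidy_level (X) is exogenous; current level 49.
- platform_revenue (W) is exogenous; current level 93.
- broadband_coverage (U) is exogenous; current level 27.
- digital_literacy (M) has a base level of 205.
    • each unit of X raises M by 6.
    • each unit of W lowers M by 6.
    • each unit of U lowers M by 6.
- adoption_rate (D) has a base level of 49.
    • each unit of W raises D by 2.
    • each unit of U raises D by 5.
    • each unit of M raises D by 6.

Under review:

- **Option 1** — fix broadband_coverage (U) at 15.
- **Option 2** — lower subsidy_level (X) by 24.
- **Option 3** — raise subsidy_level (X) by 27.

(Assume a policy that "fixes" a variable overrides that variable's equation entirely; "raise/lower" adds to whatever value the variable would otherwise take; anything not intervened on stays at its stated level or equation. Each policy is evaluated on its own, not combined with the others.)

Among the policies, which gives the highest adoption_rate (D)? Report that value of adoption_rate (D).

16

Option 1 (U := 15):
  X = 49
  W = 93
  U = 15
  M = 205 + 6·49 − 6·93 − 6·15 = -149
  D = 49 + 2·93 + 5·15 + 6·(-149) = -584
Option 2 (X − 24):
  X = 49 − 24 = 25
  W = 93
  U = 27
  M = 205 + 6·25 − 6·93 − 6·27 = -365
  D = 49 + 2·93 + 5·27 + 6·(-365) = -1820
Option 3 (X + 27):
  X = 49 + 27 = 76
  W = 93
  U = 27
  M = 205 + 6·76 − 6·93 − 6·27 = -59
  D = 49 + 2·93 + 5·27 + 6·(-59) = 16
Comparing — Option 1: D=-584, Option 2: D=-1820, Option 3: D=16. Highest is 16 (Option 3).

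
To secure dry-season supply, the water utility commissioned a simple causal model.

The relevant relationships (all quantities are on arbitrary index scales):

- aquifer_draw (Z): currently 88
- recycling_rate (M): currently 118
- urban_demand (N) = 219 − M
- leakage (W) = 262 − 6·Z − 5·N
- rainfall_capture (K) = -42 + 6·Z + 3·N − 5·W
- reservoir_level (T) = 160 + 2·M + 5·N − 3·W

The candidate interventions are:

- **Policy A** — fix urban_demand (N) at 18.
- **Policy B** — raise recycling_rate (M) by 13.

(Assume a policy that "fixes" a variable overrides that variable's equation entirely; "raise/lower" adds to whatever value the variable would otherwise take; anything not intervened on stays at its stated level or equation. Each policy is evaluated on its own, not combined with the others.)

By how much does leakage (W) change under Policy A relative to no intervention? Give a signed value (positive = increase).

415

Baseline:
  Z = 88
  M = 118
  N = 219 − 118 = 101
  W = 262 − 6·88 − 5·101 = -771
Policy A (N := 18):
  Z = 88
  M = 118
  N = 18
  W = 262 − 6·88 − 5·18 = -356
Change in W: -356 − (-771) = 415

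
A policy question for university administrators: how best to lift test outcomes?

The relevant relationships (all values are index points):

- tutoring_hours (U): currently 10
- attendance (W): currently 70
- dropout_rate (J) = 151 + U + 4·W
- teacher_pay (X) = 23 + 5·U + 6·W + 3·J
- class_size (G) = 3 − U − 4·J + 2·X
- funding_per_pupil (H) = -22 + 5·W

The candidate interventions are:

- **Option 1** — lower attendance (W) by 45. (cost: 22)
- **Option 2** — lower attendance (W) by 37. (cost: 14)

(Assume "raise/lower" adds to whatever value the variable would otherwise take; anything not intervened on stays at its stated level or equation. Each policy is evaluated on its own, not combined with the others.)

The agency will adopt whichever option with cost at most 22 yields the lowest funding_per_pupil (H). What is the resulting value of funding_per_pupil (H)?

Option 1 (W − 45):
  W = 70 − 45 = 25
  H = -22 + 5·25 = 103
Option 2 (W − 37):
  W = 70 − 37 = 33
  H = -22 + 5·33 = 143
Comparing — Option 1: H=103, Option 2: H=143. Lowest is 103 (Option 1).

103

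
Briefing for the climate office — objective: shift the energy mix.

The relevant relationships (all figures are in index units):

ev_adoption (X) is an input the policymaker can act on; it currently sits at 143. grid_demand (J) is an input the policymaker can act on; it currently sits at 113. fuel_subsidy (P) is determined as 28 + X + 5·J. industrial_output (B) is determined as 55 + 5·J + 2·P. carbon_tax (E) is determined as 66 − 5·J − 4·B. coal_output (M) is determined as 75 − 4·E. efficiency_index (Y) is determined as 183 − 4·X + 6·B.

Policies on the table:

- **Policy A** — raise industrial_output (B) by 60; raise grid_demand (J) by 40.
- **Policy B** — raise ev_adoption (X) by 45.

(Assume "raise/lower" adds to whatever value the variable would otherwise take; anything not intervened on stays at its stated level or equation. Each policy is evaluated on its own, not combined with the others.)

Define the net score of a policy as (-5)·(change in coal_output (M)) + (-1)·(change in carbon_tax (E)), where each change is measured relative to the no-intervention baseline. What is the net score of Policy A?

Baseline:
  X = 143
  J = 113
  P = 28 + 143 + 5·113 = 736
  B = 55 + 5·113 + 2·736 = 2092
  E = 66 − 5·113 − 4·2092 = -8867
  M = 75 − 4·(-8867) = 35543
Policy A (B + 60, J + 40):
  X = 143
  J = 113 + 40 = 153
  P = 28 + 143 + 5·153 = 936
  B = 55 + 5·153 + 2·936 (+60 from intervention) = 2752
  E = 66 − 5·153 − 4·2752 = -11707
  M = 75 − 4·(-11707) = 46903
ΔM = 46903 − 35543 = 11360; ΔE = -11707 − (-8867) = -2840
Score = (-5)·11360 + (-1)·(-2840) = -53960

-53960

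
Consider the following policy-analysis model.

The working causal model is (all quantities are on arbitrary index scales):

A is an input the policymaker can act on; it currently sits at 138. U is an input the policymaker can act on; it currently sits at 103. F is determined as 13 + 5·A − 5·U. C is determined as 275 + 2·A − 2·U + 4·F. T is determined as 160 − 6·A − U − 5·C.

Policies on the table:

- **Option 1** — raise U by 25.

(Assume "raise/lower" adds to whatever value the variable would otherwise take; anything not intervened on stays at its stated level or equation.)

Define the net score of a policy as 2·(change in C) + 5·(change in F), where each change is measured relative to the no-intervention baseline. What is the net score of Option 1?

Baseline:
  A = 138
  U = 103
  F = 13 + 5·138 − 5·103 = 188
  C = 275 + 2·138 − 2·103 + 4·188 = 1097
Option 1 (U + 25):
  A = 138
  U = 103 + 25 = 128
  F = 13 + 5·138 − 5·128 = 63
  C = 275 + 2·138 − 2·128 + 4·63 = 547
ΔC = 547 − 1097 = -550; ΔF = 63 − 188 = -125
Score = 2·(-550) + 5·(-125) = -1725

-1725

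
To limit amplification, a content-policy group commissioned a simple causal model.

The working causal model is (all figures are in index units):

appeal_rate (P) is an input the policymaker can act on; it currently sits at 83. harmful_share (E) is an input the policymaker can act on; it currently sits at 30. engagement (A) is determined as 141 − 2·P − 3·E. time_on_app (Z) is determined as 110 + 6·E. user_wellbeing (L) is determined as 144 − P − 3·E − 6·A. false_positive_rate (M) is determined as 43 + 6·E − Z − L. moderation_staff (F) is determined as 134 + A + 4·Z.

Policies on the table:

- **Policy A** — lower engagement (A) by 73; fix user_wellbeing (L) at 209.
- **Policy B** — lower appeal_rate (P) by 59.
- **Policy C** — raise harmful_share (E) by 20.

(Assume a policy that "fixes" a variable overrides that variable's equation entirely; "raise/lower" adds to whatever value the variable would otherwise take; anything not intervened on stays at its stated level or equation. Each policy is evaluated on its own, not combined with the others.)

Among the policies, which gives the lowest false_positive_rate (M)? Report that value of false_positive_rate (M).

Policy A (A − 73, L := 209):
  P = 83
  E = 30
  A = 141 − 2·83 − 3·30 (−73 from intervention) = -188
  Z = 110 + 6·30 = 290
  L = 209
  M = 43 + 6·30 − 290 − 209 = -276
Policy B (P − 59):
  P = 83 − 59 = 24
  E = 30
  A = 141 − 2·24 − 3·30 = 3
  Z = 110 + 6·30 = 290
  L = 144 − 24 − 3·30 − 6·3 = 12
  M = 43 + 6·30 − 290 − 12 = -79
Policy C (E + 20):
  P = 83
  E = 30 + 20 = 50
  A = 141 − 2·83 − 3·50 = -175
  Z = 110 + 6·50 = 410
  L = 144 − 83 − 3·50 − 6·(-175) = 961
  M = 43 + 6·50 − 410 − 961 = -1028
Comparing — Policy A: M=-276, Policy B: M=-79, Policy C: M=-1028. Lowest is -1028 (Policy C).

-1028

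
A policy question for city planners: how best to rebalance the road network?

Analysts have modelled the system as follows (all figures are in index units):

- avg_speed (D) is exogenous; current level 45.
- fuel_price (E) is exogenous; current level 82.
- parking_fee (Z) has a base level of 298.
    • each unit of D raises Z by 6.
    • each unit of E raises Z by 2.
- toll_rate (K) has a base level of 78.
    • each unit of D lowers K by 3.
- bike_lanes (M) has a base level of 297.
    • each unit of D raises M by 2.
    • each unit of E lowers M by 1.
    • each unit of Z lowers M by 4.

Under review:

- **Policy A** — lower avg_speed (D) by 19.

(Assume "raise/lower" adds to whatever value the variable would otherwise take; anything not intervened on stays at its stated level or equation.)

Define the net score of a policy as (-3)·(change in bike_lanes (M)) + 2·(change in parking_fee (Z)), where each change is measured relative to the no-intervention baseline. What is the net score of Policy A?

Baseline:
  D = 45
  E = 82
  Z = 298 + 6·45 + 2·82 = 732
  M = 297 + 2·45 − 82 − 4·732 = -2623
Policy A (D − 19):
  D = 45 − 19 = 26
  E = 82
  Z = 298 + 6·26 + 2·82 = 618
  M = 297 + 2·26 − 82 − 4·618 = -2205
ΔM = -2205 − (-2623) = 418; ΔZ = 618 − 732 = -114
Score = (-3)·418 + 2·(-114) = -1482

-1482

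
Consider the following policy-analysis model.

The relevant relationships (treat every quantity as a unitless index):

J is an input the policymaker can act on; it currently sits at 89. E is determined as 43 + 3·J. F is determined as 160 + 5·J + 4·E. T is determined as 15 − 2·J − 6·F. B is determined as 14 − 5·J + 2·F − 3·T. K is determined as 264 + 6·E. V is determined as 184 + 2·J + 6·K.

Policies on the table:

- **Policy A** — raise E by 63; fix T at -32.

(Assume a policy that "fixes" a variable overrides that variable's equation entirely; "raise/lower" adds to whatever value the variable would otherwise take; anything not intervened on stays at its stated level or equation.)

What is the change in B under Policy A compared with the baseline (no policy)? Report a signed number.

-33099

Baseline:
  J = 89
  E = 43 + 3·89 = 310
  F = 160 + 5·89 + 4·310 = 1845
  T = 15 − 2·89 − 6·1845 = -11233
  B = 14 − 5·89 + 2·1845 − 3·(-11233) = 36958
Policy A (E + 63, T := -32):
  J = 89
  E = 43 + 3·89 (+63 from intervention) = 373
  F = 160 + 5·89 + 4·373 = 2097
  T = -32
  B = 14 − 5·89 + 2·2097 − 3·(-32) = 3859
Change in B: 3859 − 36958 = -33099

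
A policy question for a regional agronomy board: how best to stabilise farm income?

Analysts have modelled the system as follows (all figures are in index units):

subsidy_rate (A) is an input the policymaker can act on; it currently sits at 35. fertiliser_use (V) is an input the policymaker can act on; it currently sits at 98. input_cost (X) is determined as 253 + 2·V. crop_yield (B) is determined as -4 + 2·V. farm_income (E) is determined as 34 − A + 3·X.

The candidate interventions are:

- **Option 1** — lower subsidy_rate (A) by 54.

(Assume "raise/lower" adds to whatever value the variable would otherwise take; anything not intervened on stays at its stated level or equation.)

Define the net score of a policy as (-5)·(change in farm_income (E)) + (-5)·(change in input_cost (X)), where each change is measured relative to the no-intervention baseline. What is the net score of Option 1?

Baseline:
  A = 35
  V = 98
  X = 253 + 2·98 = 449
  E = 34 − 35 + 3·449 = 1346
Option 1 (A − 54):
  A = 35 − 54 = -19
  V = 98
  X = 253 + 2·98 = 449
  E = 34 − (-19) + 3·449 = 1400
ΔE = 1400 − 1346 = 54; ΔX = 449 − 449 = 0
Score = (-5)·54 + (-5)·0 = -270

-270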